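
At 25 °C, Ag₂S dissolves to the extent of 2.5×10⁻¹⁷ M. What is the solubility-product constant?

Ksp = 6.3×10⁻⁵⁰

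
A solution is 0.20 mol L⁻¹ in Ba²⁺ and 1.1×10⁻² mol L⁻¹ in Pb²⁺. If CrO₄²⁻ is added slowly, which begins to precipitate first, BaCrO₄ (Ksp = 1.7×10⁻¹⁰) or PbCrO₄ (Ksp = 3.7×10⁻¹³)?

Precipitation of each salt begins when its ion product equals Ksp.
For BaCrO₄: [CrO₄²⁻] = (Ksp/[Ba²⁺]) = 8.5×10⁻¹⁰ mol L⁻¹
For PbCrO₄: [CrO₄²⁻] = (Ksp/[Pb²⁺]) = 3.4×10⁻¹¹ mol L⁻¹
Since PbCrO₄ needs less CrO₄²⁻ to reach saturation, it precipitates first.

PbCrO₄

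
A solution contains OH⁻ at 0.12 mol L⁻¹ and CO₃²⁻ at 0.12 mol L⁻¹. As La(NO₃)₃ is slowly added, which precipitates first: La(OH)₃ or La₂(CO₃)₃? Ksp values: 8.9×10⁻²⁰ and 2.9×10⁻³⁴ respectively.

A salt starts to precipitate once the ion product Q reaches its Ksp.
For La(OH)₃: [La³⁺] = (Ksp/[OH⁻]^3) = 5.2×10⁻¹⁷ mol L⁻¹
For La₂(CO₃)₃: [La³⁺] = (Ksp/[CO₃²⁻]^3)^(1/2) = 4.1×10⁻¹⁶ mol L⁻¹
Since La(OH)₃ needs less La³⁺ to reach saturation, it precipitates first.

La(OH)₃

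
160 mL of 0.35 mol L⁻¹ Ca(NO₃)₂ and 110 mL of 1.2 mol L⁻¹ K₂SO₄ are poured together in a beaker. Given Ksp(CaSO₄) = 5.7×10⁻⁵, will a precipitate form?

Yes

Total volume after mixing = 160 + 110 = 270 mL.
[Ca²⁺] = (0.35)(160)/270 = 0.21 mol L⁻¹
[SO₄²⁻] = (1.2)(110)/270 = 0.49 mol L⁻¹
Q = [Ca²⁺][SO₄²⁻] = 0.10
Q = 0.10 > Ksp = 5.7×10⁻⁵, so the solution is supersaturated and CaSO₄ precipitates.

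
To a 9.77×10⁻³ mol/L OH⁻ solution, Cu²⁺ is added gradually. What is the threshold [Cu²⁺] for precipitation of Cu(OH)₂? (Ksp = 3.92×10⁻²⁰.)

4.11×10⁻¹⁶ M

A salt starts to precipitate once the ion product Q reaches its Ksp.
Cu(OH)₂(s) ⇌ Cu²⁺(aq) + 2 OH⁻(aq)
Ksp = [Cu²⁺][OH⁻]^2 = [Cu²⁺](9.77×10⁻³)^2
[Cu²⁺] = 3.92×10⁻²⁰ / (9.77×10⁻³)^2 = 4.11×10⁻¹⁶
[Cu²⁺] = 4.11×10⁻¹⁶ mol/L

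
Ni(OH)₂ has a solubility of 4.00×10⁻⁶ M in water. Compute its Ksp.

Ksp = 2.56×10⁻¹⁶

Ni(OH)₂(s) ⇌ Ni²⁺(aq) + 2 OH⁻(aq)
If s mol/L of Ni(OH)₂ dissolves, [Ni²⁺] = s and [OH⁻] = 2s.
Ksp = [Ni²⁺][OH⁻]^2 = s · (2s)^2 = 4s^3
Ksp = 4 × (4.00×10⁻⁶)^3 = 2.56×10⁻¹⁶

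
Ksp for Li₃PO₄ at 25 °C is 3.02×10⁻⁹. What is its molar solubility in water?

Li₃PO₄(s) ⇌ 3 Li⁺(aq) + PO₄³⁻(aq)
For each mole of Li₃PO₄ that dissolves per liter, [Li⁺] = 3s and [PO₄³⁻] = s; let s denote this solubility.
Ksp = [Li⁺]^3[PO₄³⁻] = (3s)^3 · s = 27s^4
27s^4 = 3.02×10⁻⁹  ⇒  s^4 = 1.12×10⁻¹⁰
s = 3.25×10⁻³ mol/L

3.25×10⁻³ M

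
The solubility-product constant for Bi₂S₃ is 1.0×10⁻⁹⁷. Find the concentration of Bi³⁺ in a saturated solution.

3.1×10⁻²⁰ M

Bi₂S₃(s) ⇌ 2 Bi³⁺(aq) + 3 S²⁻(aq)
Let s be the molar solubility. Then [Bi³⁺] = 2s and [S²⁻] = 3s.
Ksp = [Bi³⁺]^2[S²⁻]^3 = (2s)^2 · (3s)^3 = 108s^5 = 1.0×10⁻⁹⁷
s = 1.6×10⁻²⁰ mol L⁻¹
[Bi³⁺] = 2s = 3.1×10⁻²⁰ mol L⁻¹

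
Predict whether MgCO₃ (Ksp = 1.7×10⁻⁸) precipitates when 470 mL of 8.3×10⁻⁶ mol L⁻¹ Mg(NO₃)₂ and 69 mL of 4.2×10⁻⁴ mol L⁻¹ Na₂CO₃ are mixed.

The combined volume is 539 mL.
[Mg²⁺] = (8.3×10⁻⁶)(470)/539 = 7.2×10⁻⁶ mol L⁻¹
[CO₃²⁻] = (4.2×10⁻⁴)(69)/539 = 5.4×10⁻⁵ mol L⁻¹
Q = [Mg²⁺][CO₃²⁻] = 3.9×10⁻¹⁰
Since Q (3.9×10⁻¹⁰) is less than Ksp (1.7×10⁻⁸), no MgCO₃ precipitates.

No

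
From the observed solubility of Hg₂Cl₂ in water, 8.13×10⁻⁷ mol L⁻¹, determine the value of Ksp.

Ksp = 2.15×10⁻¹⁸

Hg₂Cl₂(s) ⇌ Hg₂²⁺(aq) + 2 Cl⁻(aq)
If s mol/L of Hg₂Cl₂ dissolves, [Hg₂²⁺] = s and [Cl⁻] = 2s.
Ksp = [Hg₂²⁺][Cl⁻]^2 = s · (2s)^2 = 4s^3
Ksp = 4 × (8.13×10⁻⁷)^3 = 2.15×10⁻¹⁸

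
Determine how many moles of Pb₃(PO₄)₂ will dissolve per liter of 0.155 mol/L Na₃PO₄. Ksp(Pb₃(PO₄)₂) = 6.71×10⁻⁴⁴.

4.69×10⁻¹⁵ M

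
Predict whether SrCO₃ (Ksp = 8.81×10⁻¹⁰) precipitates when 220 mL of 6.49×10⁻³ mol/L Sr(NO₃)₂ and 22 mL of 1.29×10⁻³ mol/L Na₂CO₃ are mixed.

Yes

Total volume after mixing = 220 + 22 = 242 mL.
[Sr²⁺] = (6.49×10⁻³)(220)/242 = 5.90×10⁻³ mol/L
[CO₃²⁻] = (1.29×10⁻³)(22)/242 = 1.17×10⁻⁴ mol/L
Q = [Sr²⁺][CO₃²⁻] = 6.92×10⁻⁷
Because Q > Ksp (6.92×10⁻⁷ vs 8.81×10⁻¹⁰), a precipitate of SrCO₃ forms.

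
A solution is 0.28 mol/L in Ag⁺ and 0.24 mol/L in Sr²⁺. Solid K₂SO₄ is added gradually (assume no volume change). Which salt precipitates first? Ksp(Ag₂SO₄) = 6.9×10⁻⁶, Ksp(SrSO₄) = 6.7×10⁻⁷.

The threshold for precipitation is Q = Ksp.
For Ag₂SO₄: [SO₄²⁻] = (Ksp/[Ag⁺]^2) = 8.8×10⁻⁵ mol/L
For SrSO₄: [SO₄²⁻] = (Ksp/[Sr²⁺]) = 2.8×10⁻⁶ mol/L
The smaller threshold [SO₄²⁻] is reached first, so SrSO₄ precipitates first.

SrSO₄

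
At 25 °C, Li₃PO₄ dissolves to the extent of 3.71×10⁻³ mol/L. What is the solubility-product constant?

Ksp = 5.12×10⁻⁹

Li₃PO₄(s) ⇌ 3 Li⁺(aq) + PO₄³⁻(aq)
With molar solubility s: [Li⁺] = 3s, [PO₄³⁻] = s.
Ksp = [Li⁺]^3[PO₄³⁻] = (3s)^3 · s = 27s^4
Ksp = 27 × (3.71×10⁻³)^4 = 5.12×10⁻⁹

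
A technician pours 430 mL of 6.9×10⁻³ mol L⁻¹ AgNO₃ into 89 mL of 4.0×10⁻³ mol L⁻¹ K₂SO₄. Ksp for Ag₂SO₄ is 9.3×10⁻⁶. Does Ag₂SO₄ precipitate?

No

After mixing, V = 430 mL + 89 mL = 519 mL.
[Ag⁺] = (6.9×10⁻³)(430)/519 = 5.7×10⁻³ mol L⁻¹
[SO₄²⁻] = (4.0×10⁻³)(89)/519 = 6.9×10⁻⁴ mol L⁻¹
Q = [Ag⁺]^2[SO₄²⁻] = 2.2×10⁻⁸
Since Q (2.2×10⁻⁸) is less than Ksp (9.3×10⁻⁶), no Ag₂SO₄ precipitates.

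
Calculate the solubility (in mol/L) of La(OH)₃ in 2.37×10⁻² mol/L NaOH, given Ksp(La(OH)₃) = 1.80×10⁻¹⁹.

1.35×10⁻¹⁴ M

La(OH)₃(s) ⇌ La³⁺(aq) + 3 OH⁻(aq)
Let s be the solubility of La(OH)₃ here. The common ion gives [OH⁻] ≈ 2.37×10⁻² mol/L, and [La³⁺] = s.
Ksp = [La³⁺][OH⁻]^3 = s(2.37×10⁻²)^3
s = 1.80×10⁻¹⁹ / (2.37×10⁻²)^3 = 1.35×10⁻¹⁴
s = 1.35×10⁻¹⁴ mol/L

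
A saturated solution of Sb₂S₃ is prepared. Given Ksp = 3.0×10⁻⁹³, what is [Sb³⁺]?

2.5×10⁻¹⁹ M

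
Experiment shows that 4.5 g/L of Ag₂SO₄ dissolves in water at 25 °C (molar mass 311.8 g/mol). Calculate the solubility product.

Ksp = 1.2×10⁻⁵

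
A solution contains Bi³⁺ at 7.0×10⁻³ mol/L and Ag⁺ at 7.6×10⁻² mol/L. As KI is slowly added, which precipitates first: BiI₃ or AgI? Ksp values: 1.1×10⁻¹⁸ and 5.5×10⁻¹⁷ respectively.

AgI

A salt starts to precipitate once the ion product Q reaches its Ksp.
For BiI₃: [I⁻] = (Ksp/[Bi³⁺])^(1/3) = 5.4×10⁻⁶ mol/L
For AgI: [I⁻] = (Ksp/[Ag⁺]) = 7.2×10⁻¹⁶ mol/L
Since AgI needs less I⁻ to reach saturation, it precipitates first.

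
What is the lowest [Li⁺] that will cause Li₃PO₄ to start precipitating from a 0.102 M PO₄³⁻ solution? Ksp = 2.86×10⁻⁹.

The threshold for precipitation is Q = Ksp.
Li₃PO₄(s) ⇌ 3 Li⁺(aq) + PO₄³⁻(aq)
Ksp = [Li⁺]^3[PO₄³⁻] = [Li⁺]^3(0.102)
[Li⁺]^3 = 2.86×10⁻⁹ / (0.102) = 2.80×10⁻⁸
[Li⁺] = 3.04×10⁻³ M

3.04×10⁻³ M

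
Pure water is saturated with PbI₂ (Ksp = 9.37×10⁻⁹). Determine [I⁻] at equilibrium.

2.66×10⁻³ M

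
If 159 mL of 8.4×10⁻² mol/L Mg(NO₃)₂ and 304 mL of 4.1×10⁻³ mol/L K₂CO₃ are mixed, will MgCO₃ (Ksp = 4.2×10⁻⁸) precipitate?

Yes

Total volume after mixing = 159 + 304 = 463 mL.
[Mg²⁺] = (8.4×10⁻²)(159)/463 = 2.9×10⁻² mol/L
[CO₃²⁻] = (4.1×10⁻³)(304)/463 = 2.7×10⁻³ mol/L
Q = [Mg²⁺][CO₃²⁻] = 7.8×10⁻⁵
Q = 7.8×10⁻⁵ > Ksp = 4.2×10⁻⁸, so the solution is supersaturated and MgCO₃ precipitates.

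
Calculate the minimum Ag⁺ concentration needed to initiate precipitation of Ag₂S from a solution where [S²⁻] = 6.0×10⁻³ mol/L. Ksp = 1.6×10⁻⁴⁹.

5.2×10⁻²⁴ M

Each salt precipitates once Q = Ksp for that salt.
Ag₂S(s) ⇌ 2 Ag⁺(aq) + S²⁻(aq)
Ksp = [Ag⁺]^2[S²⁻] = [Ag⁺]^2(6.0×10⁻³)
[Ag⁺]^2 = 1.6×10⁻⁴⁹ / (6.0×10⁻³) = 2.7×10⁻⁴⁷
[Ag⁺] = 5.2×10⁻²⁴ mol/L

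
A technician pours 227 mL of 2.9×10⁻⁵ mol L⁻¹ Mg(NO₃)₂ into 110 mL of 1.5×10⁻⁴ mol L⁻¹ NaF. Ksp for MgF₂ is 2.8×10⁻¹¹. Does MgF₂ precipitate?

The combined volume is 337 mL.
[Mg²⁺] = (2.9×10⁻⁵)(227)/337 = 2.0×10⁻⁵ mol L⁻¹
[F⁻] = (1.5×10⁻⁴)(110)/337 = 4.9×10⁻⁵ mol L⁻¹
Q = [Mg²⁺][F⁻]^2 = 4.7×10⁻¹⁴
Since Q (4.7×10⁻¹⁴) is less than Ksp (2.8×10⁻¹¹), no MgF₂ precipitates.

No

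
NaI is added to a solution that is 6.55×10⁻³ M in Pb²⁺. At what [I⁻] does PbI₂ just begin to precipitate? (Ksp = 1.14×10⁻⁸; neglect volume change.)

1.32×10⁻³ M

Each salt precipitates once Q = Ksp for that salt.
PbI₂(s) ⇌ Pb²⁺(aq) + 2 I⁻(aq)
Ksp = [Pb²⁺][I⁻]^2 = [I⁻]^2(6.55×10⁻³)
[I⁻]^2 = 1.14×10⁻⁸ / (6.55×10⁻³) = 1.74×10⁻⁶
[I⁻] = 1.32×10⁻³ M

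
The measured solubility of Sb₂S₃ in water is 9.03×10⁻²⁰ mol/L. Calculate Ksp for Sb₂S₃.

Sb₂S₃(s) ⇌ 2 Sb³⁺(aq) + 3 S²⁻(aq)
With molar solubility s: [Sb³⁺] = 2s, [S²⁻] = 3s.
Ksp = [Sb³⁺]^2[S²⁻]^3 = (2s)^2 · (3s)^3 = 108s^5
Ksp = 108 × (9.03×10⁻²⁰)^5 = 6.48×10⁻⁹⁴

Ksp = 6.48×10⁻⁹⁴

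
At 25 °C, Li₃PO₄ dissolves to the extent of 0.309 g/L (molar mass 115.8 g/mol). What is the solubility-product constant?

Molar solubility s = (0.309 g/L) / (115.8 g/mol) = 2.6684×10⁻³ mol/L
Li₃PO₄(s) ⇌ 3 Li⁺(aq) + PO₄³⁻(aq)
With molar solubility s: [Li⁺] = 3s, [PO₄³⁻] = s.
Ksp = [Li⁺]^3[PO₄³⁻] = (3s)^3 · s = 27s^4
Ksp = 27 × (2.6684×10⁻³)^4 = 1.37×10⁻⁹

Ksp = 1.37×10⁻⁹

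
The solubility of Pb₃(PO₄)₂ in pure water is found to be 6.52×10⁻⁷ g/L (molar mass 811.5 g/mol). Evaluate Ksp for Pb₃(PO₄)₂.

Convert to molarity: s = 6.52×10⁻⁷ / 811.5 = 8.0345×10⁻¹⁰ mol/L
Pb₃(PO₄)₂(s) ⇌ 3 Pb²⁺(aq) + 2 PO₄³⁻(aq)
With molar solubility s: [Pb²⁺] = 3s, [PO₄³⁻] = 2s.
Ksp = [Pb²⁺]^3[PO₄³⁻]^2 = (3s)^3 · (2s)^2 = 108s^5
Ksp = 108 × (8.0345×10⁻¹⁰)^5 = 3.62×10⁻⁴⁴

Ksp = 3.62×10⁻⁴⁴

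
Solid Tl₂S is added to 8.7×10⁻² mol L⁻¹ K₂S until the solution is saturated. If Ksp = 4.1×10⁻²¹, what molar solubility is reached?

1.1×10⁻¹⁰ M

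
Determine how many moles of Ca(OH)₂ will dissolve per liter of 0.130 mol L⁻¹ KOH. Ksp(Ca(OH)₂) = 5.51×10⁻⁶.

Ca(OH)₂(s) ⇌ Ca²⁺(aq) + 2 OH⁻(aq)
With OH⁻ already at 0.130 mol L⁻¹ and s small, take [OH⁻] ≈ 0.130 mol L⁻¹ and [Ca²⁺] = s.
Ksp = [Ca²⁺][OH⁻]^2 = s(0.130)^2
s = 5.51×10⁻⁶ / (0.130)^2 = 3.26×10⁻⁴
s = 3.26×10⁻⁴ mol L⁻¹

3.26×10⁻⁴ M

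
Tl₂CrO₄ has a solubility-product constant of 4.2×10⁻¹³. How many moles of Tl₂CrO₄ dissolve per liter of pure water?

4.7×10⁻⁵ M

Tl₂CrO₄(s) ⇌ 2 Tl⁺(aq) + CrO₄²⁻(aq)
Let s be the molar solubility. Then [Tl⁺] = 2s and [CrO₄²⁻] = s.
Ksp = [Tl⁺]^2[CrO₄²⁻] = (2s)^2 · s = 4s^3
4s^3 = 4.2×10⁻¹³  ⇒  s^3 = 1.1×10⁻¹³
s = (1.1×10⁻¹³)^(1/3) = 4.7×10⁻⁵ M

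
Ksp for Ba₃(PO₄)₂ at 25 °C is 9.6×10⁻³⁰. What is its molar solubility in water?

6.2×10⁻⁷ M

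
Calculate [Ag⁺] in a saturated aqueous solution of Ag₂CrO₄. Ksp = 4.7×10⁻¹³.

Ag₂CrO₄(s) ⇌ 2 Ag⁺(aq) + CrO₄²⁻(aq)
If s mol/L of Ag₂CrO₄ dissolves, [Ag⁺] = 2s and [CrO₄²⁻] = s.
Ksp = [Ag⁺]^2[CrO₄²⁻] = (2s)^2 · s = 4s^3 = 4.7×10⁻¹³
s = 4.9×10⁻⁵ M
[Ag⁺] = 2s = 9.8×10⁻⁵ M

9.8×10⁻⁵ M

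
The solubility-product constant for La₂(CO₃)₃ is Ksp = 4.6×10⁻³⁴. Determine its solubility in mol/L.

La₂(CO₃)₃(s) ⇌ 2 La³⁺(aq) + 3 CO₃²⁻(aq)
With molar solubility s: [La³⁺] = 2s, [CO₃²⁻] = 3s.
Ksp = [La³⁺]^2[CO₃²⁻]^3 = (2s)^2 · (3s)^3 = 108s^5
108s^5 = 4.6×10⁻³⁴  ⇒  s^5 = 4.3×10⁻³⁶
Taking the 5th root, s = 8.4×10⁻⁸ mol/L.

8.4×10⁻⁸ M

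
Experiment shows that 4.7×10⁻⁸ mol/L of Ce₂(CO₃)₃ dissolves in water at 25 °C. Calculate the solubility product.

Ce₂(CO₃)₃(s) ⇌ 2 Ce³⁺(aq) + 3 CO₃²⁻(aq)
Call the molar solubility s, so that [Ce³⁺] = 2s and [CO₃²⁻] = 3s.
Ksp = [Ce³⁺]^2[CO₃²⁻]^3 = (2s)^2 · (3s)^3 = 108s^5
Ksp = 108 × (4.7×10⁻⁸)^5 = 2.5×10⁻³⁵

Ksp = 2.5×10⁻³⁵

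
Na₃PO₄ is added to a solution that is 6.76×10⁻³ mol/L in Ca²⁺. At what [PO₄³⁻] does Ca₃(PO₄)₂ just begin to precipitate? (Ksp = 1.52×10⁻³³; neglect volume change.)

Each salt precipitates once Q = Ksp for that salt.
Ca₃(PO₄)₂(s) ⇌ 3 Ca²⁺(aq) + 2 PO₄³⁻(aq)
Ksp = [Ca²⁺]^3[PO₄³⁻]^2 = [PO₄³⁻]^2(6.76×10⁻³)^3
[PO₄³⁻]^2 = 1.52×10⁻³³ / (6.76×10⁻³)^3 = 4.92×10⁻²⁷
[PO₄³⁻] = 7.01×10⁻¹⁴ mol/L

7.01×10⁻¹⁴ M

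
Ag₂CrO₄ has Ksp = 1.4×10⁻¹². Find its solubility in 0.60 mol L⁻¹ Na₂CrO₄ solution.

7.6×10⁻⁷ M

Ag₂CrO₄(s) ⇌ 2 Ag⁺(aq) + CrO₄²⁻(aq)
With CrO₄²⁻ already at 0.60 mol L⁻¹ and s small, take [CrO₄²⁻] ≈ 0.60 mol L⁻¹ and [Ag⁺] = 2s.
Ksp = [Ag⁺]^2[CrO₄²⁻] = (2s)^2(0.60)
(2s)^2 = 1.4×10⁻¹² / (0.60) = 2.3×10⁻¹²
s = 7.6×10⁻⁷ mol L⁻¹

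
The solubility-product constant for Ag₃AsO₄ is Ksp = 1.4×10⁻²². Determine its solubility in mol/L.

Ag₃AsO₄(s) ⇌ 3 Ag⁺(aq) + AsO₄³⁻(aq)
If s mol/L of Ag₃AsO₄ dissolves, [Ag⁺] = 3s and [AsO₄³⁻] = s.
Ksp = [Ag⁺]^3[AsO₄³⁻] = (3s)^3 · s = 27s^4
27s^4 = 1.4×10⁻²²  ⇒  s^4 = 5.2×10⁻²⁴
Taking the 4th root, s = 1.5×10⁻⁶ mol L⁻¹.

1.5×10⁻⁶ M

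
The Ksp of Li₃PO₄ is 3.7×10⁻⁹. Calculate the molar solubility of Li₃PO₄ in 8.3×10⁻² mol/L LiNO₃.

Li₃PO₄(s) ⇌ 3 Li⁺(aq) + PO₄³⁻(aq)
With Li⁺ already at 8.3×10⁻² mol/L and s small, take [Li⁺] ≈ 8.3×10⁻² mol/L and [PO₄³⁻] = s.
Ksp = [Li⁺]^3[PO₄³⁻] = (8.3×10⁻²)^3s
s = 3.7×10⁻⁹ / (8.3×10⁻²)^3 = 6.5×10⁻⁶
s = 6.5×10⁻⁶ mol/L

6.5×10⁻⁶ M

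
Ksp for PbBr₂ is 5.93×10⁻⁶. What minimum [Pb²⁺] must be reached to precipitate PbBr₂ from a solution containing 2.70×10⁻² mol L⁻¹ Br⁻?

A salt starts to precipitate once the ion product Q reaches its Ksp.
PbBr₂(s) ⇌ Pb²⁺(aq) + 2 Br⁻(aq)
Ksp = [Pb²⁺][Br⁻]^2 = [Pb²⁺](2.70×10⁻²)^2
[Pb²⁺] = 5.93×10⁻⁶ / (2.70×10⁻²)^2 = 8.13×10⁻³
[Pb²⁺] = 8.13×10⁻³ mol L⁻¹

8.13×10⁻³ M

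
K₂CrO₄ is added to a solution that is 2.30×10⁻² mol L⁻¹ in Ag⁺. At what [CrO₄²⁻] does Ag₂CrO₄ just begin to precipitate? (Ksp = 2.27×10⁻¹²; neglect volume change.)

4.29×10⁻⁹ M

A salt starts to precipitate once the ion product Q reaches its Ksp.
Ag₂CrO₄(s) ⇌ 2 Ag⁺(aq) + CrO₄²⁻(aq)
Ksp = [Ag⁺]^2[CrO₄²⁻] = [CrO₄²⁻](2.30×10⁻²)^2
[CrO₄²⁻] = 2.27×10⁻¹² / (2.30×10⁻²)^2 = 4.29×10⁻⁹
[CrO₄²⁻] = 4.29×10⁻⁹ mol L⁻¹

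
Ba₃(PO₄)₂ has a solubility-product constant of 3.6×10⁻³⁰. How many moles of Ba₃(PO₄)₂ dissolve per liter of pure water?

Ba₃(PO₄)₂(s) ⇌ 3 Ba²⁺(aq) + 2 PO₄³⁻(aq)
Let s be the molar solubility. Then [Ba²⁺] = 3s and [PO₄³⁻] = 2s.
Ksp = [Ba²⁺]^3[PO₄³⁻]^2 = (3s)^3 · (2s)^2 = 108s^5
108s^5 = 3.6×10⁻³⁰  ⇒  s^5 = 3.3×10⁻³²
s = 5.1×10⁻⁷ mol/L

5.1×10⁻⁷ M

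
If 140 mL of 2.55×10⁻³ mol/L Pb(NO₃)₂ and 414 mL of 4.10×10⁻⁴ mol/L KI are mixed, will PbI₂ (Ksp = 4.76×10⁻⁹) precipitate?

No

The combined volume is 554 mL.
[Pb²⁺] = (2.55×10⁻³)(140)/554 = 6.44×10⁻⁴ mol/L
[I⁻] = (4.10×10⁻⁴)(414)/554 = 3.06×10⁻⁴ mol/L
Q = [Pb²⁺][I⁻]^2 = 6.05×10⁻¹¹
Since Q (6.05×10⁻¹¹) is less than Ksp (4.76×10⁻⁹), no PbI₂ precipitates.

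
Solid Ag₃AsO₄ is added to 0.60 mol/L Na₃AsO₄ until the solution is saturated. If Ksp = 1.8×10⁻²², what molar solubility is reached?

2.2×10⁻⁸ M

Ag₃AsO₄(s) ⇌ 3 Ag⁺(aq) + AsO₄³⁻(aq)
AsO₄³⁻ is already present at 0.60 mol/L. If s mol/L of Ag₃AsO₄ dissolves, [Ag⁺] = 3s while [AsO₄³⁻] ≈ 0.60 mol/L.
Ksp = [Ag⁺]^3[AsO₄³⁻] = (3s)^3(0.60)
(3s)^3 = 1.8×10⁻²² / (0.60) = 3.0×10⁻²²
s = 2.2×10⁻⁸ mol/L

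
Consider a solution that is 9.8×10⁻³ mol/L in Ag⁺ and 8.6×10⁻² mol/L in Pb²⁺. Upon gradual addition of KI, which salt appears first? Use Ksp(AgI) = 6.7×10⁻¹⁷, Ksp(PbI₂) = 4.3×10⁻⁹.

AgI

Precipitation begins when Q = Ksp.
For AgI: [I⁻] = (Ksp/[Ag⁺]) = 6.8×10⁻¹⁵ mol/L
For PbI₂: [I⁻] = (Ksp/[Pb²⁺])^(1/2) = 2.2×10⁻⁴ mol/L
Since AgI needs less I⁻ to reach saturation, it precipitates first.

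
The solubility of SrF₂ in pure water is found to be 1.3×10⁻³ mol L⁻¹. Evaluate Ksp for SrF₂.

SrF₂(s) ⇌ Sr²⁺(aq) + 2 F⁻(aq)
With molar solubility s: [Sr²⁺] = s, [F⁻] = 2s.
Ksp = [Sr²⁺][F⁻]^2 = s · (2s)^2 = 4s^3
Ksp = 4 × (1.3×10⁻³)^3 = 8.8×10⁻⁹

Ksp = 8.8×10⁻⁹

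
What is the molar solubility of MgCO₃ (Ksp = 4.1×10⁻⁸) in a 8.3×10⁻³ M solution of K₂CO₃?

4.9×10⁻⁶ M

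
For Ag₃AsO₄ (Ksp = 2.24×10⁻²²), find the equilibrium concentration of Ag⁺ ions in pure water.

5.09×10⁻⁶ M

Ag₃AsO₄(s) ⇌ 3 Ag⁺(aq) + AsO₄³⁻(aq)
Call the molar solubility s, so that [Ag⁺] = 3s and [AsO₄³⁻] = s.
Ksp = [Ag⁺]^3[AsO₄³⁻] = (3s)^3 · s = 27s^4 = 2.24×10⁻²²
s = 1.70×10⁻⁶ M
[Ag⁺] = 3s = 5.09×10⁻⁶ M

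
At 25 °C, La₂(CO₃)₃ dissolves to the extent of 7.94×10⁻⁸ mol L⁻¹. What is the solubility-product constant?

Ksp = 3.41×10⁻³⁴

La₂(CO₃)₃(s) ⇌ 2 La³⁺(aq) + 3 CO₃²⁻(aq)
For each mole of La₂(CO₃)₃ that dissolves per liter, [La³⁺] = 2s and [CO₃²⁻] = 3s; let s denote this solubility.
Ksp = [La³⁺]^2[CO₃²⁻]^3 = (2s)^2 · (3s)^3 = 108s^5
Ksp = 108 × (7.94×10⁻⁸)^5 = 3.41×10⁻³⁴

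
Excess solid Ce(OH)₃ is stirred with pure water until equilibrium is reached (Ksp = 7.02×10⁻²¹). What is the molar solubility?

Ce(OH)₃(s) ⇌ Ce³⁺(aq) + 3 OH⁻(aq)
If s mol/L of Ce(OH)₃ dissolves, [Ce³⁺] = s and [OH⁻] = 3s.
Ksp = [Ce³⁺][OH⁻]^3 = s · (3s)^3 = 27s^4
27s^4 = 7.02×10⁻²¹  ⇒  s^4 = 2.60×10⁻²²
s = 4.02×10⁻⁶ mol/L

4.02×10⁻⁶ M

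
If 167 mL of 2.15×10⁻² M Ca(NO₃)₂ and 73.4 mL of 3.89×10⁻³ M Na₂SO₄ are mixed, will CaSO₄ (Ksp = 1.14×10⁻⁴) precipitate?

No

Total volume after mixing = 167 + 73.4 = 240.4 mL.
[Ca²⁺] = (2.15×10⁻²)(167)/240.4 = 1.49×10⁻² M
[SO₄²⁻] = (3.89×10⁻³)(73.4)/240.4 = 1.19×10⁻³ M
Q = [Ca²⁺][SO₄²⁻] = 1.77×10⁻⁵
Q = 1.77×10⁻⁵ < Ksp = 1.14×10⁻⁴, so the solution is unsaturated and no precipitate forms.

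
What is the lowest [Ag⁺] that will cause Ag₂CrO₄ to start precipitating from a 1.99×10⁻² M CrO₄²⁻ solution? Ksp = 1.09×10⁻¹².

7.40×10⁻⁶ M

The threshold for precipitation is Q = Ksp.
Ag₂CrO₄(s) ⇌ 2 Ag⁺(aq) + CrO₄²⁻(aq)
Ksp = [Ag⁺]^2[CrO₄²⁻] = [Ag⁺]^2(1.99×10⁻²)
[Ag⁺]^2 = 1.09×10⁻¹² / (1.99×10⁻²) = 5.48×10⁻¹¹
[Ag⁺] = 7.40×10⁻⁶ M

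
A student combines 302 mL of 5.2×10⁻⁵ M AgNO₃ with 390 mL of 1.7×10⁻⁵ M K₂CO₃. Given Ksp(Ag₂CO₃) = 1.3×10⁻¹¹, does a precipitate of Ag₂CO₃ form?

After mixing, V = 302 mL + 390 mL = 692 mL.
[Ag⁺] = (5.2×10⁻⁵)(302)/692 = 2.3×10⁻⁵ M
[CO₃²⁻] = (1.7×10⁻⁵)(390)/692 = 9.6×10⁻⁶ M
Q = [Ag⁺]^2[CO₃²⁻] = 4.9×10⁻¹⁵
Q < Ksp (4.9×10⁻¹⁵ vs 1.3×10⁻¹¹); the solution remains unsaturated and no precipitate forms.

No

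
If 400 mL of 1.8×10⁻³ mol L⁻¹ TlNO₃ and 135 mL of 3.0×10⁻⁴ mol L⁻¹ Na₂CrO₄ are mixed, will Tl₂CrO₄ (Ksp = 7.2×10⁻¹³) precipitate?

Yes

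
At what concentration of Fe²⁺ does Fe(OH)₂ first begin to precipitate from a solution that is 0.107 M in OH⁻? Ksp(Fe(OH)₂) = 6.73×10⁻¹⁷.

5.88×10⁻¹⁵ M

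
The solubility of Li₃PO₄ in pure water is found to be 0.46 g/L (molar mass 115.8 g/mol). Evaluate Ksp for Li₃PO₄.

Ksp = 6.7×10⁻⁹

Molar solubility s = (0.46 g/L) / (115.8 g/mol) = 3.972×10⁻³ mol/L
Li₃PO₄(s) ⇌ 3 Li⁺(aq) + PO₄³⁻(aq)
With molar solubility s: [Li⁺] = 3s, [PO₄³⁻] = s.
Ksp = [Li⁺]^3[PO₄³⁻] = (3s)^3 · s = 27s^4
Ksp = 27 × (3.972×10⁻³)^4 = 6.7×10⁻⁹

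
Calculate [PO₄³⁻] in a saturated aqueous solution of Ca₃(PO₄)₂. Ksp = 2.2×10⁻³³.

2.3×10⁻⁷ M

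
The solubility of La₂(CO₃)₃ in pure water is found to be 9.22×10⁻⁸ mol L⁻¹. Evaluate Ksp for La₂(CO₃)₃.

Ksp = 7.20×10⁻³⁴

La₂(CO₃)₃(s) ⇌ 2 La³⁺(aq) + 3 CO₃²⁻(aq)
For each mole of La₂(CO₃)₃ that dissolves per liter, [La³⁺] = 2s and [CO₃²⁻] = 3s; let s denote this solubility.
Ksp = [La³⁺]^2[CO₃²⁻]^3 = (2s)^2 · (3s)^3 = 108s^5
Ksp = 108 × (9.22×10⁻⁸)^5 = 7.20×10⁻³⁴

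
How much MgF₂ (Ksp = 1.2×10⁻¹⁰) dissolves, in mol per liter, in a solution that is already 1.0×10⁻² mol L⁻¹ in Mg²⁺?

5.5×10⁻⁵ M

MgF₂(s) ⇌ Mg²⁺(aq) + 2 F⁻(aq)
With Mg²⁺ already at 1.0×10⁻² mol L⁻¹ and s small, take [Mg²⁺] ≈ 1.0×10⁻² mol L⁻¹ and [F⁻] = 2s.
Ksp = [Mg²⁺][F⁻]^2 = (1.0×10⁻²)(2s)^2
(2s)^2 = 1.2×10⁻¹⁰ / (1.0×10⁻²) = 1.2×10⁻⁸
s = 5.5×10⁻⁵ mol L⁻¹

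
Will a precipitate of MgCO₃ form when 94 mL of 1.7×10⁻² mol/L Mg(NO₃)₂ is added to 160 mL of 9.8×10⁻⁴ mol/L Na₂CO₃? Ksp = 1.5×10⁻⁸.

After mixing, V = 94 mL + 160 mL = 254 mL.
[Mg²⁺] = (1.7×10⁻²)(94)/254 = 6.3×10⁻³ mol/L
[CO₃²⁻] = (9.8×10⁻⁴)(160)/254 = 6.2×10⁻⁴ mol/L
Q = [Mg²⁺][CO₃²⁻] = 3.9×10⁻⁶
Since Q (3.9×10⁻⁶) exceeds Ksp (1.5×10⁻⁸), MgCO₃ will precipitate.

Yes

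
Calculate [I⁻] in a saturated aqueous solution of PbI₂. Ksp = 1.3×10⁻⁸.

PbI₂(s) ⇌ Pb²⁺(aq) + 2 I⁻(aq)
Call the molar solubility s, so that [Pb²⁺] = s and [I⁻] = 2s.
Ksp = [Pb²⁺][I⁻]^2 = s · (2s)^2 = 4s^3 = 1.3×10⁻⁸
s = 1.5×10⁻³ mol L⁻¹
[I⁻] = 2s = 3.0×10⁻³ mol L⁻¹

3.0×10⁻³ M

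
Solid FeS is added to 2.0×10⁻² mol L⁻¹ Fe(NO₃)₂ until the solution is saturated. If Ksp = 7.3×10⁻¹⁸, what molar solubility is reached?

FeS(s) ⇌ Fe²⁺(aq) + S²⁻(aq)
Fe²⁺ is already present at 2.0×10⁻² mol L⁻¹. If s mol/L of FeS dissolves, [S²⁻] = s while [Fe²⁺] ≈ 2.0×10⁻² mol L⁻¹.
Ksp = [Fe²⁺][S²⁻] = (2.0×10⁻²)s
s = 7.3×10⁻¹⁸ / (2.0×10⁻²) = 3.7×10⁻¹⁶
s = 3.7×10⁻¹⁶ mol L⁻¹

3.7×10⁻¹⁶ M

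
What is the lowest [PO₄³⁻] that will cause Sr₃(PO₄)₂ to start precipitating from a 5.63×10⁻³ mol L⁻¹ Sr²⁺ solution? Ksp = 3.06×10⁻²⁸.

4.14×10⁻¹¹ M

A salt starts to precipitate once the ion product Q reaches its Ksp.
Sr₃(PO₄)₂(s) ⇌ 3 Sr²⁺(aq) + 2 PO₄³⁻(aq)
Ksp = [Sr²⁺]^3[PO₄³⁻]^2 = [PO₄³⁻]^2(5.63×10⁻³)^3
[PO₄³⁻]^2 = 3.06×10⁻²⁸ / (5.63×10⁻³)^3 = 1.71×10⁻²¹
[PO₄³⁻] = 4.14×10⁻¹¹ mol L⁻¹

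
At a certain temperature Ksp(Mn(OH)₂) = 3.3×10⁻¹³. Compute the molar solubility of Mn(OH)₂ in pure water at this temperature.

Mn(OH)₂(s) ⇌ Mn²⁺(aq) + 2 OH⁻(aq)
If s mol/L of Mn(OH)₂ dissolves, [Mn²⁺] = s and [OH⁻] = 2s.
Ksp = [Mn²⁺][OH⁻]^2 = s · (2s)^2 = 4s^3
4s^3 = 3.3×10⁻¹³  ⇒  s^3 = 8.3×10⁻¹⁴
s = (8.3×10⁻¹⁴)^(1/3) = 4.4×10⁻⁵ mol/L

4.4×10⁻⁵ M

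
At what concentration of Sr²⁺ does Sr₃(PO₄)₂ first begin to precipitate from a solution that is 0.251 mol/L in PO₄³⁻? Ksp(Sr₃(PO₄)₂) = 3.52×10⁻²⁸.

The threshold for precipitation is Q = Ksp.
Sr₃(PO₄)₂(s) ⇌ 3 Sr²⁺(aq) + 2 PO₄³⁻(aq)
Ksp = [Sr²⁺]^3[PO₄³⁻]^2 = [Sr²⁺]^3(0.251)^2
[Sr²⁺]^3 = 3.52×10⁻²⁸ / (0.251)^2 = 5.59×10⁻²⁷
[Sr²⁺] = 1.77×10⁻⁹ mol/L

1.77×10⁻⁹ M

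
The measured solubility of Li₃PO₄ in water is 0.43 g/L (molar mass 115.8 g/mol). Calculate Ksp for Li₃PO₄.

Convert to molarity: s = 0.43 / 115.8 = 3.713×10⁻³ mol/L
Li₃PO₄(s) ⇌ 3 Li⁺(aq) + PO₄³⁻(aq)
If s mol/L of Li₃PO₄ dissolves, [Li⁺] = 3s and [PO₄³⁻] = s.
Ksp = [Li⁺]^3[PO₄³⁻] = (3s)^3 · s = 27s^4
Ksp = 27 × (3.713×10⁻³)^4 = 5.1×10⁻⁹

Ksp = 5.1×10⁻⁹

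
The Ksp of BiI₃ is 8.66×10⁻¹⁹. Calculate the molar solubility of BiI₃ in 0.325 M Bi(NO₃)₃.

4.62×10⁻⁷ M

BiI₃(s) ⇌ Bi³⁺(aq) + 3 I⁻(aq)
Let s be the solubility of BiI₃ here. The common ion gives [Bi³⁺] ≈ 0.325 M, and [I⁻] = 3s.
Ksp = [Bi³⁺][I⁻]^3 = (0.325)(3s)^3
(3s)^3 = 8.66×10⁻¹⁹ / (0.325) = 2.66×10⁻¹⁸
s = 4.62×10⁻⁷ M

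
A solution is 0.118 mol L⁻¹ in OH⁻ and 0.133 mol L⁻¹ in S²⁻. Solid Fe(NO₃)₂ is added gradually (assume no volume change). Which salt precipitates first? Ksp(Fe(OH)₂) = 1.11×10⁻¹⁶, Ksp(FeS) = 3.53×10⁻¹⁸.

The threshold for precipitation is Q = Ksp.
For Fe(OH)₂: [Fe²⁺] = (Ksp/[OH⁻]^2) = 7.97×10⁻¹⁵ mol L⁻¹
For FeS: [Fe²⁺] = (Ksp/[S²⁻]) = 2.65×10⁻¹⁷ mol L⁻¹
FeS requires the lower [Fe²⁺], so it precipitates first.

FeS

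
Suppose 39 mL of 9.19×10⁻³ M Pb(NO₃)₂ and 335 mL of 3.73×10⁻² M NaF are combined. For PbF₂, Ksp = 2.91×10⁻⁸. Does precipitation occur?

Yes

After mixing, V = 39 mL + 335 mL = 374 mL.
[Pb²⁺] = (9.19×10⁻³)(39)/374 = 9.58×10⁻⁴ M
[F⁻] = (3.73×10⁻²)(335)/374 = 3.34×10⁻² M
Q = [Pb²⁺][F⁻]^2 = 1.07×10⁻⁶
Because Q > Ksp (1.07×10⁻⁶ vs 2.91×10⁻⁸), a precipitate of PbF₂ forms.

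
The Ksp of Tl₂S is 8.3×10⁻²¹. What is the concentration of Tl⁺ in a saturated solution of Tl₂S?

2.6×10⁻⁷ M

Tl₂S(s) ⇌ 2 Tl⁺(aq) + S²⁻(aq)
If s mol/L of Tl₂S dissolves, [Tl⁺] = 2s and [S²⁻] = s.
Ksp = [Tl⁺]^2[S²⁻] = (2s)^2 · s = 4s^3 = 8.3×10⁻²¹
s = 1.3×10⁻⁷ mol L⁻¹
[Tl⁺] = 2s = 2.6×10⁻⁷ mol L⁻¹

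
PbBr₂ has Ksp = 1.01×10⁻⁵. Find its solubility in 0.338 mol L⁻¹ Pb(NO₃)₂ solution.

PbBr₂(s) ⇌ Pb²⁺(aq) + 2 Br⁻(aq)
The solution already contains Pb²⁺ at 0.338 mol L⁻¹. Let s be the molar solubility of PbBr₂.
[Pb²⁺] ≈ 0.338 mol L⁻¹ (common ion dominates); [Br⁻] = 2s.
Ksp = [Pb²⁺][Br⁻]^2 = (0.338)(2s)^2
(2s)^2 = 1.01×10⁻⁵ / (0.338) = 2.99×10⁻⁵
s = 2.73×10⁻³ mol L⁻¹

2.73×10⁻³ M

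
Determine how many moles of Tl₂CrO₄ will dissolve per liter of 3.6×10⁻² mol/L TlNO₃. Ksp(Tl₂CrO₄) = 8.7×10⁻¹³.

Tl₂CrO₄(s) ⇌ 2 Tl⁺(aq) + CrO₄²⁻(aq)
The solution already contains Tl⁺ at 3.6×10⁻² mol/L. Let s be the molar solubility of Tl₂CrO₄.
[Tl⁺] ≈ 3.6×10⁻² mol/L (common ion dominates); [CrO₄²⁻] = s.
Ksp = [Tl⁺]^2[CrO₄²⁻] = (3.6×10⁻²)^2s
s = 8.7×10⁻¹³ / (3.6×10⁻²)^2 = 6.7×10⁻¹⁰
s = 6.7×10⁻¹⁰ mol/L

6.7×10⁻¹⁰ M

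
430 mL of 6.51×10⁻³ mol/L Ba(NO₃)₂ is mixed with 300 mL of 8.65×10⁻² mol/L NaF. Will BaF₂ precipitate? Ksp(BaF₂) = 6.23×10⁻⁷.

After mixing, V = 430 mL + 300 mL = 730 mL.
[Ba²⁺] = (6.51×10⁻³)(430)/730 = 3.83×10⁻³ mol/L
[F⁻] = (8.65×10⁻²)(300)/730 = 3.55×10⁻² mol/L
Q = [Ba²⁺][F⁻]^2 = 4.85×10⁻⁶
Since Q (4.85×10⁻⁶) exceeds Ksp (6.23×10⁻⁷), BaF₂ will precipitate.

Yes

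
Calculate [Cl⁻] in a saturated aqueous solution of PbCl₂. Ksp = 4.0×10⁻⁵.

PbCl₂(s) ⇌ Pb²⁺(aq) + 2 Cl⁻(aq)
Call the molar solubility s, so that [Pb²⁺] = s and [Cl⁻] = 2s.
Ksp = [Pb²⁺][Cl⁻]^2 = s · (2s)^2 = 4s^3 = 4.0×10⁻⁵
s = 2.2×10⁻² mol/L
[Cl⁻] = 2s = 4.3×10⁻² mol/L

4.3×10⁻² M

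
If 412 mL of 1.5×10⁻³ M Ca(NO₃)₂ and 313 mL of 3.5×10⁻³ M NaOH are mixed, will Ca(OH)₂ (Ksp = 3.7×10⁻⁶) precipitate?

No

Total volume after mixing = 412 + 313 = 725 mL.
[Ca²⁺] = (1.5×10⁻³)(412)/725 = 8.5×10⁻⁴ M
[OH⁻] = (3.5×10⁻³)(313)/725 = 1.5×10⁻³ M
Q = [Ca²⁺][OH⁻]^2 = 1.9×10⁻⁹
Since Q (1.9×10⁻⁹) is less than Ksp (3.7×10⁻⁶), no Ca(OH)₂ precipitates.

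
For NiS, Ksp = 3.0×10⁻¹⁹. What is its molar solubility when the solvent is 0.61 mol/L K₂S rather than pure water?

4.9×10⁻¹⁹ M

NiS(s) ⇌ Ni²⁺(aq) + S²⁻(aq)
With S²⁻ already at 0.61 mol/L and s small, take [S²⁻] ≈ 0.61 mol/L and [Ni²⁺] = s.
Ksp = [Ni²⁺][S²⁻] = s(0.61)
s = 3.0×10⁻¹⁹ / (0.61) = 4.9×10⁻¹⁹
s = 4.9×10⁻¹⁹ mol/L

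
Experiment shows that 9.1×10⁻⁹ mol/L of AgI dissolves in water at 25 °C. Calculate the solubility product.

AgI(s) ⇌ Ag⁺(aq) + I⁻(aq)
If s mol/L of AgI dissolves, [Ag⁺] = s and [I⁻] = s.
Ksp = [Ag⁺][I⁻] = s · s = s^2
Ksp = (9.1×10⁻⁹)^2 = 8.3×10⁻¹⁷

Ksp = 8.3×10⁻¹⁷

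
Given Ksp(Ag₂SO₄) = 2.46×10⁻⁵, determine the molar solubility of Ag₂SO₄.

1.83×10⁻² M

Ag₂SO₄(s) ⇌ 2 Ag⁺(aq) + SO₄²⁻(aq)
For each mole of Ag₂SO₄ that dissolves per liter, [Ag⁺] = 2s and [SO₄²⁻] = s; let s denote this solubility.
Ksp = [Ag⁺]^2[SO₄²⁻] = (2s)^2 · s = 4s^3
4s^3 = 2.46×10⁻⁵  ⇒  s^3 = 6.15×10⁻⁶
s = (6.15×10⁻⁶)^(1/3) = 1.83×10⁻² mol/L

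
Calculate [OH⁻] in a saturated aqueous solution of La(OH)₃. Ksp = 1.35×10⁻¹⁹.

2.52×10⁻⁵ M

La(OH)₃(s) ⇌ La³⁺(aq) + 3 OH⁻(aq)
If s mol/L of La(OH)₃ dissolves, [La³⁺] = s and [OH⁻] = 3s.
Ksp = [La³⁺][OH⁻]^3 = s · (3s)^3 = 27s^4 = 1.35×10⁻¹⁹
s = 8.41×10⁻⁶ M
[OH⁻] = 3s = 2.52×10⁻⁵ M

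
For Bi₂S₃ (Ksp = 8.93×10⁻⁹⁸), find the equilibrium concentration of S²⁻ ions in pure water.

Bi₂S₃(s) ⇌ 2 Bi³⁺(aq) + 3 S²⁻(aq)
For each mole of Bi₂S₃ that dissolves per liter, [Bi³⁺] = 2s and [S²⁻] = 3s; let s denote this solubility.
Ksp = [Bi³⁺]^2[S²⁻]^3 = (2s)^2 · (3s)^3 = 108s^5 = 8.93×10⁻⁹⁸
s = 1.53×10⁻²⁰ M
[S²⁻] = 3s = 4.58×10⁻²⁰ M

4.58×10⁻²⁰ M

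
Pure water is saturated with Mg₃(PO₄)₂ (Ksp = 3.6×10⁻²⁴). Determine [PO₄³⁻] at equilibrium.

1.6×10⁻⁵ M

Mg₃(PO₄)₂(s) ⇌ 3 Mg²⁺(aq) + 2 PO₄³⁻(aq)
With molar solubility s: [Mg²⁺] = 3s, [PO₄³⁻] = 2s.
Ksp = [Mg²⁺]^3[PO₄³⁻]^2 = (3s)^3 · (2s)^2 = 108s^5 = 3.6×10⁻²⁴
s = 8.0×10⁻⁶ mol L⁻¹
[PO₄³⁻] = 2s = 1.6×10⁻⁵ mol L⁻¹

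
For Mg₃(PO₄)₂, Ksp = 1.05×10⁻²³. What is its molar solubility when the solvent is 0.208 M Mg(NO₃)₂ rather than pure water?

Mg₃(PO₄)₂(s) ⇌ 3 Mg²⁺(aq) + 2 PO₄³⁻(aq)
With Mg²⁺ already at 0.208 M and s small, take [Mg²⁺] ≈ 0.208 M and [PO₄³⁻] = 2s.
Ksp = [Mg²⁺]^3[PO₄³⁻]^2 = (0.208)^3(2s)^2
(2s)^2 = 1.05×10⁻²³ / (0.208)^3 = 1.17×10⁻²¹
s = 1.71×10⁻¹¹ M

1.71×10⁻¹¹ M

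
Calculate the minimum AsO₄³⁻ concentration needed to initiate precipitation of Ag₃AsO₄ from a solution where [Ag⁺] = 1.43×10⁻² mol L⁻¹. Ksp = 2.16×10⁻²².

Each salt precipitates once Q = Ksp for that salt.
Ag₃AsO₄(s) ⇌ 3 Ag⁺(aq) + AsO₄³⁻(aq)
Ksp = [Ag⁺]^3[AsO₄³⁻] = [AsO₄³⁻](1.43×10⁻²)^3
[AsO₄³⁻] = 2.16×10⁻²² / (1.43×10⁻²)^3 = 7.39×10⁻¹⁷
[AsO₄³⁻] = 7.39×10⁻¹⁷ mol L⁻¹

7.39×10⁻¹⁷ M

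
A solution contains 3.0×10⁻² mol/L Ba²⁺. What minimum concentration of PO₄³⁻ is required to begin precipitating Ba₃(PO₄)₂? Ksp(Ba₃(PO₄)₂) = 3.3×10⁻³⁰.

3.5×10⁻¹³ M

Each salt precipitates once Q = Ksp for that salt.
Ba₃(PO₄)₂(s) ⇌ 3 Ba²⁺(aq) + 2 PO₄³⁻(aq)
Ksp = [Ba²⁺]^3[PO₄³⁻]^2 = [PO₄³⁻]^2(3.0×10⁻²)^3
[PO₄³⁻]^2 = 3.3×10⁻³⁰ / (3.0×10⁻²)^3 = 1.2×10⁻²⁵
[PO₄³⁻] = 3.5×10⁻¹³ mol/L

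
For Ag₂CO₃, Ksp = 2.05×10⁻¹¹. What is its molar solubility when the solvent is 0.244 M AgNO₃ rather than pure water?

3.44×10⁻¹⁰ M

Ag₂CO₃(s) ⇌ 2 Ag⁺(aq) + CO₃²⁻(aq)
Ag⁺ is already present at 0.244 M. If s mol/L of Ag₂CO₃ dissolves, [CO₃²⁻] = s while [Ag⁺] ≈ 0.244 M.
Ksp = [Ag⁺]^2[CO₃²⁻] = (0.244)^2s
s = 2.05×10⁻¹¹ / (0.244)^2 = 3.44×10⁻¹⁰
s = 3.44×10⁻¹⁰ M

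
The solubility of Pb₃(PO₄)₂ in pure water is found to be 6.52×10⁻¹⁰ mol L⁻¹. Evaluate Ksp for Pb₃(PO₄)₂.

Ksp = 1.27×10⁻⁴⁴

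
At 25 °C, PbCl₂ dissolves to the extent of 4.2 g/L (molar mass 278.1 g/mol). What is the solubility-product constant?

Convert to molarity: s = 4.2 / 278.1 = 1.510×10⁻² mol/L
PbCl₂(s) ⇌ Pb²⁺(aq) + 2 Cl⁻(aq)
With molar solubility s: [Pb²⁺] = s, [Cl⁻] = 2s.
Ksp = [Pb²⁺][Cl⁻]^2 = s · (2s)^2 = 4s^3
Ksp = 4 × (1.510×10⁻²)^3 = 1.4×10⁻⁵

Ksp = 1.4×10⁻⁵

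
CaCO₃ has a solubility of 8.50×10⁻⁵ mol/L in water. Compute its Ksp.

Ksp = 7.23×10⁻⁹

CaCO₃(s) ⇌ Ca²⁺(aq) + CO₃²⁻(aq)
Call the molar solubility s, so that [Ca²⁺] = s and [CO₃²⁻] = s.
Ksp = [Ca²⁺][CO₃²⁻] = s · s = s^2
Ksp = (8.50×10⁻⁵)^2 = 7.23×10⁻⁹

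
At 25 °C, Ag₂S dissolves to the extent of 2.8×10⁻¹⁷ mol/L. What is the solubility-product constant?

Ksp = 8.8×10⁻⁵⁰

Ag₂S(s) ⇌ 2 Ag⁺(aq) + S²⁻(aq)
Call the molar solubility s, so that [Ag⁺] = 2s and [S²⁻] = s.
Ksp = [Ag⁺]^2[S²⁻] = (2s)^2 · s = 4s^3
Ksp = 4 × (2.8×10⁻¹⁷)^3 = 8.8×10⁻⁵⁰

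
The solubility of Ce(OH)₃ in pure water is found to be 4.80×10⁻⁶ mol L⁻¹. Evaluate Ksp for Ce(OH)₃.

Ce(OH)₃(s) ⇌ Ce³⁺(aq) + 3 OH⁻(aq)
If s mol/L of Ce(OH)₃ dissolves, [Ce³⁺] = s and [OH⁻] = 3s.
Ksp = [Ce³⁺][OH⁻]^3 = s · (3s)^3 = 27s^4
Ksp = 27 × (4.80×10⁻⁶)^4 = 1.43×10⁻²⁰

Ksp = 1.43×10⁻²⁰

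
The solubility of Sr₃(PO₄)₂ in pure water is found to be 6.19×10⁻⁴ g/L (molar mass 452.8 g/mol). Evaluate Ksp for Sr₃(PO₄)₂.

Molar solubility s = (6.19×10⁻⁴ g/L) / (452.8 g/mol) = 1.3670×10⁻⁶ mol/L
Sr₃(PO₄)₂(s) ⇌ 3 Sr²⁺(aq) + 2 PO₄³⁻(aq)
Call the molar solubility s, so that [Sr²⁺] = 3s and [PO₄³⁻] = 2s.
Ksp = [Sr²⁺]^3[PO₄³⁻]^2 = (3s)^3 · (2s)^2 = 108s^5
Ksp = 108 × (1.3670×10⁻⁶)^5 = 5.16×10⁻²⁸

Ksp = 5.16×10⁻²⁸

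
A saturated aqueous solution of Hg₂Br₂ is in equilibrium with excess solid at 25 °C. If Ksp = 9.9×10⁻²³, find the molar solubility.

2.9×10⁻⁸ M

Hg₂Br₂(s) ⇌ Hg₂²⁺(aq) + 2 Br⁻(aq)
With molar solubility s: [Hg₂²⁺] = s, [Br⁻] = 2s.
Ksp = [Hg₂²⁺][Br⁻]^2 = s · (2s)^2 = 4s^3
4s^3 = 9.9×10⁻²³  ⇒  s^3 = 2.5×10⁻²³
s = (2.5×10⁻²³)^(1/3) = 2.9×10⁻⁸ M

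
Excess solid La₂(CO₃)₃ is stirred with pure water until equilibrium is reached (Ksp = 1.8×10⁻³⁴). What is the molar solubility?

La₂(CO₃)₃(s) ⇌ 2 La³⁺(aq) + 3 CO₃²⁻(aq)
Call the molar solubility s, so that [La³⁺] = 2s and [CO₃²⁻] = 3s.
Ksp = [La³⁺]^2[CO₃²⁻]^3 = (2s)^2 · (3s)^3 = 108s^5
108s^5 = 1.8×10⁻³⁴  ⇒  s^5 = 1.7×10⁻³⁶
Taking the 5th root, s = 7.0×10⁻⁸ M.

7.0×10⁻⁸ M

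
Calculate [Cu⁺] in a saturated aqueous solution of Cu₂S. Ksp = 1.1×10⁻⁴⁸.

Cu₂S(s) ⇌ 2 Cu⁺(aq) + S²⁻(aq)
Let s be the molar solubility. Then [Cu⁺] = 2s and [S²⁻] = s.
Ksp = [Cu⁺]^2[S²⁻] = (2s)^2 · s = 4s^3 = 1.1×10⁻⁴⁸
s = 6.5×10⁻¹⁷ mol L⁻¹
[Cu⁺] = 2s = 1.3×10⁻¹⁶ mol L⁻¹

1.3×10⁻¹⁶ M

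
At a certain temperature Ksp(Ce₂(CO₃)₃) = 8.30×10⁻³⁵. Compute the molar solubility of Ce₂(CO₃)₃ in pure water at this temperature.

Ce₂(CO₃)₃(s) ⇌ 2 Ce³⁺(aq) + 3 CO₃²⁻(aq)
For each mole of Ce₂(CO₃)₃ that dissolves per liter, [Ce³⁺] = 2s and [CO₃²⁻] = 3s; let s denote this solubility.
Ksp = [Ce³⁺]^2[CO₃²⁻]^3 = (2s)^2 · (3s)^3 = 108s^5
108s^5 = 8.30×10⁻³⁵  ⇒  s^5 = 7.69×10⁻³⁷
Taking the 5th root, s = 5.99×10⁻⁸ M.

5.99×10⁻⁸ M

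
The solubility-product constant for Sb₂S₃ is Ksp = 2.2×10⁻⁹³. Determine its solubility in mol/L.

1.2×10⁻¹⁹ M

Sb₂S₃(s) ⇌ 2 Sb³⁺(aq) + 3 S²⁻(aq)
Call the molar solubility s, so that [Sb³⁺] = 2s and [S²⁻] = 3s.
Ksp = [Sb³⁺]^2[S²⁻]^3 = (2s)^2 · (3s)^3 = 108s^5
108s^5 = 2.2×10⁻⁹³  ⇒  s^5 = 2.0×10⁻⁹⁵
s = (2.0×10⁻⁹⁵)^(1/5) = 1.2×10⁻¹⁹ mol L⁻¹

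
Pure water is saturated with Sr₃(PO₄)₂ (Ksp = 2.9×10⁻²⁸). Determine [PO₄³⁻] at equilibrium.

Sr₃(PO₄)₂(s) ⇌ 3 Sr²⁺(aq) + 2 PO₄³⁻(aq)
Let s be the molar solubility. Then [Sr²⁺] = 3s and [PO₄³⁻] = 2s.
Ksp = [Sr²⁺]^3[PO₄³⁻]^2 = (3s)^3 · (2s)^2 = 108s^5 = 2.9×10⁻²⁸
s = 1.2×10⁻⁶ mol/L
[PO₄³⁻] = 2s = 2.4×10⁻⁶ mol/L

2.4×10⁻⁶ M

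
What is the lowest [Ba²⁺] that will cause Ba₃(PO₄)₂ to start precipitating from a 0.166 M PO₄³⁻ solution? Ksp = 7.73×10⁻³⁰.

6.55×10⁻¹⁰ M

Each salt precipitates once Q = Ksp for that salt.
Ba₃(PO₄)₂(s) ⇌ 3 Ba²⁺(aq) + 2 PO₄³⁻(aq)
Ksp = [Ba²⁺]^3[PO₄³⁻]^2 = [Ba²⁺]^3(0.166)^2
[Ba²⁺]^3 = 7.73×10⁻³⁰ / (0.166)^2 = 2.81×10⁻²⁸
[Ba²⁺] = 6.55×10⁻¹⁰ M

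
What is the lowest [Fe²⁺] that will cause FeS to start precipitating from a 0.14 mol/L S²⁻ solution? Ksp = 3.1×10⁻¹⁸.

The threshold for precipitation is Q = Ksp.
FeS(s) ⇌ Fe²⁺(aq) + S²⁻(aq)
Ksp = [Fe²⁺][S²⁻] = [Fe²⁺](0.14)
[Fe²⁺] = 3.1×10⁻¹⁸ / (0.14) = 2.2×10⁻¹⁷
[Fe²⁺] = 2.2×10⁻¹⁷ mol/L

2.2×10⁻¹⁷ M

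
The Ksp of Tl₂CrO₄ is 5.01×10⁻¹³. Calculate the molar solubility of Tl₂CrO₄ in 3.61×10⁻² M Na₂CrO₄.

1.86×10⁻⁶ M

Tl₂CrO₄(s) ⇌ 2 Tl⁺(aq) + CrO₄²⁻(aq)
CrO₄²⁻ is already present at 3.61×10⁻² M. If s mol/L of Tl₂CrO₄ dissolves, [Tl⁺] = 2s while [CrO₄²⁻] ≈ 3.61×10⁻² M.
Ksp = [Tl⁺]^2[CrO₄²⁻] = (2s)^2(3.61×10⁻²)
(2s)^2 = 5.01×10⁻¹³ / (3.61×10⁻²) = 1.39×10⁻¹¹
s = 1.86×10⁻⁶ M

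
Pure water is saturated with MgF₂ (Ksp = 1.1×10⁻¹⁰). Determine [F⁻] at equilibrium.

MgF₂(s) ⇌ Mg²⁺(aq) + 2 F⁻(aq)
Let s be the molar solubility. Then [Mg²⁺] = s and [F⁻] = 2s.
Ksp = [Mg²⁺][F⁻]^2 = s · (2s)^2 = 4s^3 = 1.1×10⁻¹⁰
s = 3.0×10⁻⁴ M
[F⁻] = 2s = 6.0×10⁻⁴ M

6.0×10⁻⁴ M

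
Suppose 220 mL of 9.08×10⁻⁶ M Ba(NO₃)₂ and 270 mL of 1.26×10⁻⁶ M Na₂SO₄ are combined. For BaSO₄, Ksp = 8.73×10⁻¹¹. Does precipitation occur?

No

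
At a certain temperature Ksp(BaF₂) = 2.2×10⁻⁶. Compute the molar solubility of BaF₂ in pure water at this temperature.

BaF₂(s) ⇌ Ba²⁺(aq) + 2 F⁻(aq)
For each mole of BaF₂ that dissolves per liter, [Ba²⁺] = s and [F⁻] = 2s; let s denote this solubility.
Ksp = [Ba²⁺][F⁻]^2 = s · (2s)^2 = 4s^3
4s^3 = 2.2×10⁻⁶  ⇒  s^3 = 5.5×10⁻⁷
s = (5.5×10⁻⁷)^(1/3) = 8.2×10⁻³ mol/L

8.2×10⁻³ M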